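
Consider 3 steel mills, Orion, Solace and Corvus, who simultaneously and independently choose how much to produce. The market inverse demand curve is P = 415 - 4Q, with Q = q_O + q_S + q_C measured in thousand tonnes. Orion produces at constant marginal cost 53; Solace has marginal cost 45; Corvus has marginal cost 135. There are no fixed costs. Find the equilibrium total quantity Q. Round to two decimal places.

63.25

Orion's profit: π_O = (415 - 4Q)q_O - (53q_O). Setting ∂π_O/∂q_O = 0: 362 - 8q_O - 4(q_S + q_C) = 0.
Solace's profit: π_S = (415 - 4Q)q_S - (45q_S). Setting ∂π_S/∂q_S = 0: 370 - 8q_S - 4(q_O + q_C) = 0.
Corvus's profit: π_C = (415 - 4Q)q_C - (135q_C). Setting ∂π_C/∂q_C = 0: 280 - 8q_C - 4(q_O + q_S) = 0.
Adding the 3 conditions: 1012 − 8Q − 8Q = 0, i.e. Q = 253/4.
Back-substituting: q_O = (362 − 253)/4 = 109/4, q_S = (370 − 253)/4 = 117/4, q_C = (280 − 253)/4 = 27/4.
Total output Q = 109/4 + 117/4 + 27/4 = 253/4.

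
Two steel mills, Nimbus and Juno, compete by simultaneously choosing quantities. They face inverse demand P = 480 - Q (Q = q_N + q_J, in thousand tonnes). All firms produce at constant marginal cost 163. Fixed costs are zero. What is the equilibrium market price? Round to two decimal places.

268.67

Each firm earns π_i = (480 - Q)q_i - 163q_i.
First-order condition (treating rivals' output as given): 317 - 2q_i - q_j = 0.
With identical firms every q_j equals q_i, so q_j = q_i and 317 = 3q_i, giving q_i = 317/3.
Total output Q = 634/3, so price P = 480 - 634/3 = 806/3.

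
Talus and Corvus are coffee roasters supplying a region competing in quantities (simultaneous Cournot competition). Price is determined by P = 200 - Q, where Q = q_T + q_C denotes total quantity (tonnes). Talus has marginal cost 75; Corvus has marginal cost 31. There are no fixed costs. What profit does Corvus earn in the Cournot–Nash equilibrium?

Talus's profit: π_T = (200 - Q)q_T - (75q_T). Setting ∂π_T/∂q_T = 0: 125 - 2q_T - (q_C) = 0.
Corvus's first-order condition: 169 - 2q_C - (q_T) = 0.
Best responses: q_T = (125 - q_C)/2, q_C = (169 - q_T)/2.
Solving the pair: q_T = 27, q_C = 71.
Price P = 200 - 98 = 102.
Corvus's profit: (102 - 31)·71 = 5041.

5041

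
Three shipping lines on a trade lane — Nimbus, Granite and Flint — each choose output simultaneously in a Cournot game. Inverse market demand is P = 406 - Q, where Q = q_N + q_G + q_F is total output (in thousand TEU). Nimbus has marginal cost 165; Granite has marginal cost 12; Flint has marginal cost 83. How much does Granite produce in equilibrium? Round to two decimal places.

Nimbus's profit: π_N = (406 - Q)q_N - (165q_N). Setting ∂π_N/∂q_N = 0: 241 - 2q_N - (q_G + q_F) = 0.
Granite's profit: π_G = (406 - Q)q_G - (12q_G). Setting ∂π_G/∂q_G = 0: 394 - 2q_G - (q_N + q_F) = 0.
Flint's first-order condition: 323 - 2q_F - (q_N + q_G) = 0.
Adding the 3 conditions: 958 − 2Q − 2Q = 0, i.e. Q = 479/2.
Back-substituting: q_N = (241 − 479/2) = 3/2, q_G = (394 − 479/2) = 309/2, q_F = (323 − 479/2) = 167/2.

154.50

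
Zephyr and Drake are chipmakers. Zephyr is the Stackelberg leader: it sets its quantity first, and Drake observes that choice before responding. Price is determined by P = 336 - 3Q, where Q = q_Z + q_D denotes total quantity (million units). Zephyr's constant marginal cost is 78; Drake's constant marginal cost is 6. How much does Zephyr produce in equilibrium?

Solve by backward induction. Given q_Z, the follower Drake maximises π_D = (336 - 3q_Z - 3q_D)q_D - 6q_D.
∂π_D/∂q_D = 330 - 3q_Z - 6q_D = 0 gives the reaction function q_D = (330 - 3q_Z)/6.
The leader anticipates this reaction. Substituting into P = 336 - 3Q gives P = 171 - (3/2)q_Z, so π_Z = (171 - (3/2)q_Z)q_Z - 78q_Z.
The leader's first-order condition 93 - 3q_Z = 0 yields q_Z = 31.
Then q_D = (330 - 3·31)/6 = 79/2.

31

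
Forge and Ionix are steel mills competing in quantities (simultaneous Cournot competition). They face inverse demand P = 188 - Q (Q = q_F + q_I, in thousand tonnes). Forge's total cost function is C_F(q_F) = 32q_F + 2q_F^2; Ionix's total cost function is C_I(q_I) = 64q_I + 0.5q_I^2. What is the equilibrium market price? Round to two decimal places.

133.18

Forge's profit: π_F = (188 - Q)q_F - (32q_F + 2q_F²). Setting ∂π_F/∂q_F = 0: 156 - 6q_F - (q_I) = 0.
Ionix's profit: π_I = (188 - Q)q_I - (64q_I + (1/2)q_I²). Setting ∂π_I/∂q_I = 0: 124 - 3q_I - (q_F) = 0.
Best responses: q_F = (156 - q_I)/6, q_I = (124 - q_F)/3.
Solving the pair: q_F = 344/17, q_I = 588/17.
Total output Q = 932/17, so price P = 188 - 932/17 = 133.1765.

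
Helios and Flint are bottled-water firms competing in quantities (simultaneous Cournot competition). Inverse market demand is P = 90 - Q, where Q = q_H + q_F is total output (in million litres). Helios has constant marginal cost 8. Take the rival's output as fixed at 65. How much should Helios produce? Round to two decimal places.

With the rival's output fixed at 65, Helios's profit is π_H = (90 - 65 - q_H)q_H - (8q_H) = (25 - q_H)q_H - (8q_H).
∂π_H/∂q_H = 17 - 2q_H = 0, so q_H = 17/2.

8.50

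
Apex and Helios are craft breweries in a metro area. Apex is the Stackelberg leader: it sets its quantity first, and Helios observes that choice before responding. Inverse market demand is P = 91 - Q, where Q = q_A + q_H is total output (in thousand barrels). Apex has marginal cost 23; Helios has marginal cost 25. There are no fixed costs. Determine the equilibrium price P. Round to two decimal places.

The follower Helios best-responds to any q_A: π_H = (91 - Q)q_H - 25q_H.
Follower FOC: 66 - q_A - 2q_H = 0, so q_H(q_A) = (66 - q_A)/2.
The leader anticipates this reaction. Substituting into P = 91 - Q gives P = 58 - (1/2)q_A, so π_A = (58 - (1/2)q_A)q_A - 23q_A.
Leader FOC: 35 - q_A = 0, so q_A = 35.
Then q_H = (66 - 35)/2 = 31/2.
Total output Q = 101/2, so price P = 91 - 101/2 = 81/2.

40.50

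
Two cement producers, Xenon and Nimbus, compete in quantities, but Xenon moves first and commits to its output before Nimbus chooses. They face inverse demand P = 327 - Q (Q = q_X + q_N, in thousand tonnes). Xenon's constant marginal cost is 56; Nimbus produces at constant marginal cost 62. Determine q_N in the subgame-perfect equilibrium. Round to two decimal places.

63.25

Solve by backward induction. Given q_X, the follower Nimbus maximises π_N = (327 - q_X - q_N)q_N - 62q_N.
∂π_N/∂q_N = 265 - q_X - 2q_N = 0 gives the reaction function q_N = (265 - q_X)/2.
Xenon substitutes q_N(q_X) into its own profit: π_X = q_X(327 - q_X - (265 - q_X)/2) - 56q_X = (389/2 - (1/2)q_X)q_X - 56q_X.
The leader's first-order condition 277/2 - q_X = 0 yields q_X = 277/2.
Then q_N = (265 - 277/2)/2 = 253/4.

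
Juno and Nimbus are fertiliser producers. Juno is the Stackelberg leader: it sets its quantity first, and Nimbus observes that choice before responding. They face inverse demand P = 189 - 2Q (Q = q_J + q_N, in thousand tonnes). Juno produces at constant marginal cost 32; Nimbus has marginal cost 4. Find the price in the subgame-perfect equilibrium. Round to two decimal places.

64.25

The follower Nimbus best-responds to any q_J: π_N = (189 - 2Q)q_N - 4q_N.
Follower FOC: 185 - 2q_J - 4q_N = 0, so q_N(q_J) = (185 - 2q_J)/4.
Juno substitutes q_N(q_J) into its own profit: π_J = q_J(189 - 2q_J - (185 - 2q_J)/2) - 32q_J = (193/2 - q_J)q_J - 32q_J.
The leader's first-order condition 129/2 - 2q_J = 0 yields q_J = 129/4.
Then q_N = (185 - 2·(129/4))/4 = 241/8.
Total output Q = 499/8, so price P = 189 - 2·(499/8) = 257/4.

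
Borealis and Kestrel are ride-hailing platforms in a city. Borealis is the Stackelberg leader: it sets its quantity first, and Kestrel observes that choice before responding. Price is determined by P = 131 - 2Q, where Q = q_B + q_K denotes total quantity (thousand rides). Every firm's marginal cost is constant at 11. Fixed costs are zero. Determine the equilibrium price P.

Solve by backward induction. Given q_B, the follower Kestrel maximises π_K = (131 - 2q_B - 2q_K)q_K - 11q_K.
∂π_K/∂q_K = 120 - 2q_B - 4q_K = 0 gives the reaction function q_K = (120 - 2q_B)/4.
Borealis substitutes q_K(q_B) into its own profit: π_B = q_B(131 - 2q_B - (120 - 2q_B)/2) - 11q_B = (71 - q_B)q_B - 11q_B.
The leader's first-order condition 60 - 2q_B = 0 yields q_B = 30.
Then q_K = (120 - 2·30)/4 = 15.
Total output Q = 45, so price P = 131 - 2·45 = 41.

41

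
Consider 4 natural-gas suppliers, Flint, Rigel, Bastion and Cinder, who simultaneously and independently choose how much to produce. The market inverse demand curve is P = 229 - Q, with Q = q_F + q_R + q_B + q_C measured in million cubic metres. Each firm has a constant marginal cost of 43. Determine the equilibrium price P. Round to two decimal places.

80.20

Each firm earns π_i = (229 - Q)q_i - 43q_i.
First-order condition (treating rivals' output as given): 186 - 2q_i - Σ_{j≠i} q_j = 0.
By symmetry each firm produces the same amount; substituting Σ_{j≠i} q_j = 3q_i yields q_i = 186/5.
Total output Q = 744/5, so price P = 229 - 744/5 = 401/5.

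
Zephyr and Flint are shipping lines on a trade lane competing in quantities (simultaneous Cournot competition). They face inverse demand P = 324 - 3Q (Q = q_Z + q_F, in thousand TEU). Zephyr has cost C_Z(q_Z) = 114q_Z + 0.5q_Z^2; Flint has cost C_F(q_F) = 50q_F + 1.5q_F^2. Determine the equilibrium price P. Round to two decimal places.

Zephyr's profit: π_Z = (324 - 3Q)q_Z - (114q_Z + (1/2)q_Z²). Setting ∂π_Z/∂q_Z = 0: 210 - 7q_Z - 3(q_F) = 0.
Flint's profit: π_F = (324 - 3Q)q_F - (50q_F + (3/2)q_F²). Setting ∂π_F/∂q_F = 0: 274 - 9q_F - 3(q_Z) = 0.
Best responses: q_Z = (210 - 3q_F)/7, q_F = (274 - 3q_Z)/9.
Substituting one into the other gives q_Z = 178/9 and q_F = 644/27.
Total output Q = 1178/27, so price P = 324 - 3·(1178/27) = 1738/9.

193.11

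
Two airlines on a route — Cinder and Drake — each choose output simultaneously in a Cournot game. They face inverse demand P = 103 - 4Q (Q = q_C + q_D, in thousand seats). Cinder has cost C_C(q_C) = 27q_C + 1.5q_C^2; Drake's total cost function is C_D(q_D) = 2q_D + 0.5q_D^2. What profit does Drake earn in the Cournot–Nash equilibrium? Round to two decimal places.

425.41

Cinder's profit: π_C = (103 - 4Q)q_C - (27q_C + (3/2)q_C²). Setting ∂π_C/∂q_C = 0: 76 - 11q_C - 4(q_D) = 0.
Drake's profit: π_D = (103 - 4Q)q_D - (2q_D + (1/2)q_D²). Setting ∂π_D/∂q_D = 0: 101 - 9q_D - 4(q_C) = 0.
Rearranging gives the reaction functions q_C = (76 - 4q_D)/11 and q_D = (101 - 4q_C)/9.
Substituting one into the other gives q_C = 280/83 and q_D = 807/83.
Price P = 103 - 4·(1087/83) = 50.6145.
Drake's profit: 50.6145·(807/83) - 2·(807/83) - (1/2)(807/83)² = 425.4058.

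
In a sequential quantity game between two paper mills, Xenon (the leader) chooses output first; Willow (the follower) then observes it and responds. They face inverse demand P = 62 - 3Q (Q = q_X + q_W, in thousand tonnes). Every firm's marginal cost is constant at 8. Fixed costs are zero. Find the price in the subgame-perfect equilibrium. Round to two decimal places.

21.50

Solve by backward induction. Given q_X, the follower Willow maximises π_W = (62 - 3q_X - 3q_W)q_W - 8q_W.
Follower FOC: 54 - 3q_X - 6q_W = 0, so q_W(q_X) = (54 - 3q_X)/6.
Xenon substitutes q_W(q_X) into its own profit: π_X = q_X(62 - 3q_X - (54 - 3q_X)/2) - 8q_X = (35 - (3/2)q_X)q_X - 8q_X.
The leader's first-order condition 27 - 3q_X = 0 yields q_X = 9.
Then q_W = (54 - 3·9)/6 = 9/2.
Total output Q = 27/2, so price P = 62 - 3·(27/2) = 43/2.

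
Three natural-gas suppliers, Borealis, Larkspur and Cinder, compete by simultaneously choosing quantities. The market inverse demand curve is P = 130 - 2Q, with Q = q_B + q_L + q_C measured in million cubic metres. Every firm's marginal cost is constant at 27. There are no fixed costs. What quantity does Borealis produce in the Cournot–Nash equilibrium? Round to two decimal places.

Each firm earns π_i = (130 - 2Q)q_i - 27q_i.
First-order condition (treating rivals' output as given): 103 - 4q_i - 2·Σ_{j≠i} q_j = 0.
With identical firms every q_j equals q_i, so Σ_{j≠i} q_j = 2q_i and 103 = 8q_i, giving q_i = 103/8.

12.88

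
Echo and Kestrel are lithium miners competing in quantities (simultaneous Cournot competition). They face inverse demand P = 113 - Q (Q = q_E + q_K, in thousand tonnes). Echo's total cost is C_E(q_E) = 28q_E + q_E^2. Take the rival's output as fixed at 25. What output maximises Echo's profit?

With the rival's output fixed at 25, Echo's profit is π_E = (113 - 25 - q_E)q_E - (28q_E + q_E²) = (88 - q_E)q_E - (28q_E + q_E²).
∂π_E/∂q_E = 60 - 4q_E = 0, so q_E = 15.

15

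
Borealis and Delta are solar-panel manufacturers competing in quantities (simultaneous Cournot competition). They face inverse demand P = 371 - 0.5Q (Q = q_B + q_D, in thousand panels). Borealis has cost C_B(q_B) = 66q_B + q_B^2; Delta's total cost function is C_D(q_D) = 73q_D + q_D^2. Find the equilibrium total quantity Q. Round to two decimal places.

172.29

Borealis's profit: π_B = (371 - 0.5Q)q_B - (66q_B + q_B²). Setting ∂π_B/∂q_B = 0: 305 - 3q_B - (1/2)(q_D) = 0.
Delta's profit: π_D = (371 - 0.5Q)q_D - (73q_D + q_D²). Setting ∂π_D/∂q_D = 0: 298 - 3q_D - (1/2)(q_B) = 0.
Best responses: q_B = (305 - (1/2)q_D)/3, q_D = (298 - (1/2)q_B)/3.
Solving the pair: q_B = 87.5429, q_D = 84.7429.
Total output Q = 87.5429 + 84.7429 = 1206/7.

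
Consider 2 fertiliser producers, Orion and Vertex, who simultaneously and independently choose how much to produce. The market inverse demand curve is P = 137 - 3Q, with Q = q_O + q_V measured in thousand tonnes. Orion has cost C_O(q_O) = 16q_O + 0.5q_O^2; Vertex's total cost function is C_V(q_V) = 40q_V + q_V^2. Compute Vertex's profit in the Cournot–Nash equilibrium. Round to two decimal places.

180.82

Orion's profit: π_O = (137 - 3Q)q_O - (16q_O + (1/2)q_O²). Setting ∂π_O/∂q_O = 0: 121 - 7q_O - 3(q_V) = 0.
Vertex's first-order condition: 97 - 8q_V - 3(q_O) = 0.
Best responses: q_O = (121 - 3q_V)/7, q_V = (97 - 3q_O)/8.
Substituting one into the other gives q_O = 677/47 and q_V = 316/47.
Price P = 137 - 3·(993/47) = 73.6170.
Vertex's profit: 73.6170·(316/47) - 40·(316/47) - (316/47)² = 180.8167.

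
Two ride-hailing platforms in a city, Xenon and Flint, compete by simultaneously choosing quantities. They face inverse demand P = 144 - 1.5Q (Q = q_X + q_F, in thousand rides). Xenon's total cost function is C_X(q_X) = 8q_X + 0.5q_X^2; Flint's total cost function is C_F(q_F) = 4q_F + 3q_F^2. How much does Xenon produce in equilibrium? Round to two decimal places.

30.04

Xenon's profit: π_X = (144 - 1.5Q)q_X - (8q_X + (1/2)q_X²). Setting ∂π_X/∂q_X = 0: 136 - 4q_X - (3/2)(q_F) = 0.
Flint's profit: π_F = (144 - 1.5Q)q_F - (4q_F + 3q_F²). Setting ∂π_F/∂q_F = 0: 140 - 9q_F - (3/2)(q_X) = 0.
So q_X = (136 - (3/2)q_F)/4 and q_F = (140 - (3/2)q_X)/9.
Solving the pair: q_X = 1352/45, q_F = 1424/135.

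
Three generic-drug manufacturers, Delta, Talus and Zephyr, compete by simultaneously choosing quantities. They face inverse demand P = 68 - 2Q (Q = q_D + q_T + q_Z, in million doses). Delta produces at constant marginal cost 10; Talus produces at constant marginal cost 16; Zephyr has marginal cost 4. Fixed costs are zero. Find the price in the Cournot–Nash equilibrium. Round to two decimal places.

24.50

Delta's profit: π_D = (68 - 2Q)q_D - (10q_D). Setting ∂π_D/∂q_D = 0: 58 - 4q_D - 2(q_T + q_Z) = 0.
Talus's profit: π_T = (68 - 2Q)q_T - (16q_T). Setting ∂π_T/∂q_T = 0: 52 - 4q_T - 2(q_D + q_Z) = 0.
Zephyr's first-order condition: 64 - 4q_Z - 2(q_D + q_T) = 0.
Adding the 3 conditions: 174 − 4Q − 4Q = 0, i.e. Q = 87/4.
Back-substituting: q_D = (58 − 87/2)/2 = 29/4, q_T = (52 − 87/2)/2 = 17/4, q_Z = (64 − 87/2)/2 = 41/4.
Total output Q = 87/4, so price P = 68 - 2·(87/4) = 49/2.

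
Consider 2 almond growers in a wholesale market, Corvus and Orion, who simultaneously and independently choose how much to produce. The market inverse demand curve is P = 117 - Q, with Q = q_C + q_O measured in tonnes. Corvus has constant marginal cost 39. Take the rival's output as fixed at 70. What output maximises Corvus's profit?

4

With the rival's output fixed at 70, Corvus's profit is π_C = (117 - 70 - q_C)q_C - (39q_C) = (47 - q_C)q_C - (39q_C).
∂π_C/∂q_C = 8 - 2q_C = 0, so q_C = 4.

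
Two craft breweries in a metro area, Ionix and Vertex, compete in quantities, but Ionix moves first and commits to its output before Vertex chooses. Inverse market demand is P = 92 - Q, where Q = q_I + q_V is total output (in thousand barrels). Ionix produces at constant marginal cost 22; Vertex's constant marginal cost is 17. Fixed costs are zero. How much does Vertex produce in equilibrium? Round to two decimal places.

21.25

The follower Vertex best-responds to any q_I: π_V = (92 - Q)q_V - 17q_V.
Setting the follower's marginal profit to zero, 75 - q_I - 2q_V = 0, i.e. q_V = (75 - q_I)/2.
Ionix substitutes q_V(q_I) into its own profit: π_I = q_I(92 - q_I - (75 - q_I)/2) - 22q_I = (109/2 - (1/2)q_I)q_I - 22q_I.
The leader's first-order condition 65/2 - q_I = 0 yields q_I = 65/2.
Then q_V = (75 - 65/2)/2 = 85/4.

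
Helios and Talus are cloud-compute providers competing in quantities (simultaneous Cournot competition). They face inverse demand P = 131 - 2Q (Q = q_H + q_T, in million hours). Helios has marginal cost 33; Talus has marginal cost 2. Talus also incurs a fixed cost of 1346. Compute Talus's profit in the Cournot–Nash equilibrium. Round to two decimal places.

Helios's profit: π_H = (131 - 2Q)q_H - (33q_H). Setting ∂π_H/∂q_H = 0: 98 - 4q_H - 2(q_T) = 0.
Talus's first-order condition: 129 - 4q_T - 2(q_H) = 0.
Best responses: q_H = (98 - 2q_T)/4, q_T = (129 - 2q_H)/4.
Substituting one into the other gives q_H = 67/6 and q_T = 80/3.
Price P = 131 - 2·(227/6) = 166/3.
Talus's profit: (166/3 - 2)·(80/3) - 1346 = 686/9.

76.22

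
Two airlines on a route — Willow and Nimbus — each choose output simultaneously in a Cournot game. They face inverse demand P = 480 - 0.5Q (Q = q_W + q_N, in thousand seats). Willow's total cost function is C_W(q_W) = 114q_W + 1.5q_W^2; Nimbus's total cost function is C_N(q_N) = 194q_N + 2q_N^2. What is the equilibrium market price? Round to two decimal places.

412.96

Willow's profit: π_W = (480 - 0.5Q)q_W - (114q_W + (3/2)q_W²). Setting ∂π_W/∂q_W = 0: 366 - 4q_W - (1/2)(q_N) = 0.
Nimbus's profit: π_N = (480 - 0.5Q)q_N - (194q_N + 2q_N²). Setting ∂π_N/∂q_N = 0: 286 - 5q_N - (1/2)(q_W) = 0.
Rearranging gives the reaction functions q_W = (366 - (1/2)q_N)/4 and q_N = (286 - (1/2)q_W)/5.
Substituting one into the other gives q_W = 85.4177 and q_N = 48.6582.
Total output Q = 134.0759, so price P = 480 - (1/2)·134.0759 = 412.9620.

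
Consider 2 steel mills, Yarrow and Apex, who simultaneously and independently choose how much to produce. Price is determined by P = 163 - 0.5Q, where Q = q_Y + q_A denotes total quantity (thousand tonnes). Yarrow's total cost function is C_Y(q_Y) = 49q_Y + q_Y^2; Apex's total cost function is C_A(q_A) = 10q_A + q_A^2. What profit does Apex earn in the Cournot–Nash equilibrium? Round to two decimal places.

3166.12

Yarrow's profit: π_Y = (163 - 0.5Q)q_Y - (49q_Y + q_Y²). Setting ∂π_Y/∂q_Y = 0: 114 - 3q_Y - (1/2)(q_A) = 0.
Apex's profit: π_A = (163 - 0.5Q)q_A - (10q_A + q_A²). Setting ∂π_A/∂q_A = 0: 153 - 3q_A - (1/2)(q_Y) = 0.
Rearranging gives the reaction functions q_Y = (114 - (1/2)q_A)/3 and q_A = (153 - (1/2)q_Y)/3.
Substituting one into the other gives q_Y = 1062/35 and q_A = 1608/35.
Price P = 163 - (1/2)·(534/7) = 874/7.
Apex's profit: (874/7)·(1608/35) - 10·(1608/35) - (1608/35)² = 3166.1192.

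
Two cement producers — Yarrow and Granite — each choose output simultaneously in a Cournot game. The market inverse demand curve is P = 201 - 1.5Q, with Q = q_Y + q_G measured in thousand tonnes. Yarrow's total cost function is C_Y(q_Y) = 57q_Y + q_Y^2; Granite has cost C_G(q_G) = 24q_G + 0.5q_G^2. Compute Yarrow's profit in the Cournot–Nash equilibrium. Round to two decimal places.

765.01

Yarrow's profit: π_Y = (201 - 1.5Q)q_Y - (57q_Y + q_Y²). Setting ∂π_Y/∂q_Y = 0: 144 - 5q_Y - (3/2)(q_G) = 0.
Granite's profit: π_G = (201 - 1.5Q)q_G - (24q_G + (1/2)q_G²). Setting ∂π_G/∂q_G = 0: 177 - 4q_G - (3/2)(q_Y) = 0.
Best responses: q_Y = (144 - (3/2)q_G)/5, q_G = (177 - (3/2)q_Y)/4.
Solving the pair: q_Y = 1242/71, q_G = 37.6901.
Price P = 201 - (3/2)·55.1831 = 118.2254.
Yarrow's profit: 118.2254·(1242/71) - 57·(1242/71) - (1242/71)² = 765.0089.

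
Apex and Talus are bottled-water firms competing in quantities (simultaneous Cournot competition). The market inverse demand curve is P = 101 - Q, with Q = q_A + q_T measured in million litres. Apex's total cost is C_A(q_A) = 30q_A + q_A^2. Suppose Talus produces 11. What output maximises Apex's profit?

15

With the rival's output fixed at 11, Apex's profit is π_A = (101 - 11 - q_A)q_A - (30q_A + q_A²) = (90 - q_A)q_A - (30q_A + q_A²).
∂π_A/∂q_A = 60 - 4q_A = 0, so q_A = 15.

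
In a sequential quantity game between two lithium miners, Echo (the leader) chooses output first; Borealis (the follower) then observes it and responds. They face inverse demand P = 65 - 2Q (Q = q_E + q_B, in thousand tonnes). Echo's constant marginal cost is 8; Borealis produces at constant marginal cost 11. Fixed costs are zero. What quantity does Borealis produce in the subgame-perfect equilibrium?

Solve by backward induction. Given q_E, the follower Borealis maximises π_B = (65 - 2q_E - 2q_B)q_B - 11q_B.
Setting the follower's marginal profit to zero, 54 - 2q_E - 4q_B = 0, i.e. q_B = (54 - 2q_E)/4.
Echo substitutes q_B(q_E) into its own profit: π_E = q_E(65 - 2q_E - (54 - 2q_E)/2) - 8q_E = (38 - q_E)q_E - 8q_E.
The leader's first-order condition 30 - 2q_E = 0 yields q_E = 15.
Then q_B = (54 - 2·15)/4 = 6.

6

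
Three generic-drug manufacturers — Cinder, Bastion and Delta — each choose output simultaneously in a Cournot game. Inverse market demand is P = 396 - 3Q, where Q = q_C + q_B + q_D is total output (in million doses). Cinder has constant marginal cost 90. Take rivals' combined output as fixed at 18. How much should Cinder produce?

42

With rivals' combined output fixed at 18, Cinder's profit is π_C = (396 - 3·18 - 3q_C)q_C - (90q_C) = (342 - 3q_C)q_C - (90q_C).
∂π_C/∂q_C = 252 - 6q_C = 0, so q_C = 42.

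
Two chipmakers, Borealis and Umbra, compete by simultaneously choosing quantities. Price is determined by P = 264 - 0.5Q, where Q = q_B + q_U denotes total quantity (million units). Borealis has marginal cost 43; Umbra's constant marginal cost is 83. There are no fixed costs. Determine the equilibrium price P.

130

Borealis's profit: π_B = (264 - 0.5Q)q_B - (43q_B). Setting ∂π_B/∂q_B = 0: 221 - q_B - (1/2)(q_U) = 0.
Umbra's first-order condition: 181 - q_U - (1/2)(q_B) = 0.
Best responses: q_B = (221 - (1/2)q_U), q_U = (181 - (1/2)q_B).
Solving the pair: q_B = 174, q_U = 94.
Total output Q = 268, so price P = 264 - (1/2)·268 = 130.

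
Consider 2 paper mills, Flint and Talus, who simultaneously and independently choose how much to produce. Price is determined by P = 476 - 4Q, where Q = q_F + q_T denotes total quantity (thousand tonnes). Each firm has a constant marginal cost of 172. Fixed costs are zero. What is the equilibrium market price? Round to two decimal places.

273.33

Each firm earns π_i = (476 - 4Q)q_i - 172q_i.
First-order condition (treating rivals' output as given): 304 - 8q_i - 4q_j = 0.
With identical firms every q_j equals q_i, so q_j = q_i and 304 = 12q_i, giving q_i = 76/3.
Total output Q = 152/3, so price P = 476 - 4·(152/3) = 820/3.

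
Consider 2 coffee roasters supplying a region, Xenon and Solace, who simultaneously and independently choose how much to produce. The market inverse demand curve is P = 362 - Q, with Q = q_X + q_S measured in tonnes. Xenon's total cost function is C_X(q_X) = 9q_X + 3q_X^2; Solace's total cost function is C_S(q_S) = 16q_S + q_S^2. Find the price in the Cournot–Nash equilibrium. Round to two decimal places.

Xenon's profit: π_X = (362 - Q)q_X - (9q_X + 3q_X²). Setting ∂π_X/∂q_X = 0: 353 - 8q_X - (q_S) = 0.
Solace's profit: π_S = (362 - Q)q_S - (16q_S + q_S²). Setting ∂π_S/∂q_S = 0: 346 - 4q_S - (q_X) = 0.
Rearranging gives the reaction functions q_X = (353 - q_S)/8 and q_S = (346 - q_X)/4.
Solving the pair: q_X = 1066/31, q_S = 77.9032.
Total output Q = 112.2903, so price P = 362 - 112.2903 = 249.7097.

249.71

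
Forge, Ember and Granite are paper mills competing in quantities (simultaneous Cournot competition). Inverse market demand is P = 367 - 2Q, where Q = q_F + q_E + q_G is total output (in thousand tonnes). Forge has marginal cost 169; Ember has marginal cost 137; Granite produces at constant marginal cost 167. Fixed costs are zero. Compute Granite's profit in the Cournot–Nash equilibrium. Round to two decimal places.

Forge's profit: π_F = (367 - 2Q)q_F - (169q_F). Setting ∂π_F/∂q_F = 0: 198 - 4q_F - 2(q_E + q_G) = 0.
Ember's profit: π_E = (367 - 2Q)q_E - (137q_E). Setting ∂π_E/∂q_E = 0: 230 - 4q_E - 2(q_F + q_G) = 0.
Granite's profit: π_G = (367 - 2Q)q_G - (167q_G). Setting ∂π_G/∂q_G = 0: 200 - 4q_G - 2(q_F + q_E) = 0.
Summing all 3 equations gives 628 − 8Q = 0, hence Q = 157/2.
Back-substituting: q_F = (198 − 157)/2 = 41/2, q_E = (230 − 157)/2 = 73/2, q_G = (200 − 157)/2 = 43/2.
Price P = 367 - 2·(157/2) = 210.
Granite's profit: (210 - 167)·(43/2) = 1849/2.

924.50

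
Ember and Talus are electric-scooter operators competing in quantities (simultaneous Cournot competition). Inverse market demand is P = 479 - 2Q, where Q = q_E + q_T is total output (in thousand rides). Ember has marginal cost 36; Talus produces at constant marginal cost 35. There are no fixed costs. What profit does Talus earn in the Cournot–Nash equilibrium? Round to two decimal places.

11001.39

Ember's profit: π_E = (479 - 2Q)q_E - (36q_E). Setting ∂π_E/∂q_E = 0: 443 - 4q_E - 2(q_T) = 0.
Talus's profit: π_T = (479 - 2Q)q_T - (35q_T). Setting ∂π_T/∂q_T = 0: 444 - 4q_T - 2(q_E) = 0.
Best responses: q_E = (443 - 2q_T)/4, q_T = (444 - 2q_E)/4.
Substituting one into the other gives q_E = 221/3 and q_T = 445/6.
Price P = 479 - 2·(887/6) = 550/3.
Talus's profit: (550/3 - 35)·(445/6) = 11001.3889.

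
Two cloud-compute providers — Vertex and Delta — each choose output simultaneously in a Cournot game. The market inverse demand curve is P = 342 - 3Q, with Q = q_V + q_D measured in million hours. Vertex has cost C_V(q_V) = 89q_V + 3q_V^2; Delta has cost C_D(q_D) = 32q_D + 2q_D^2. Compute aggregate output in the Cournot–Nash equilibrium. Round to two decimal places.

41.09

Vertex's profit: π_V = (342 - 3Q)q_V - (89q_V + 3q_V²). Setting ∂π_V/∂q_V = 0: 253 - 12q_V - 3(q_D) = 0.
Delta's first-order condition: 310 - 10q_D - 3(q_V) = 0.
So q_V = (253 - 3q_D)/12 and q_D = (310 - 3q_V)/10.
Solving the pair: q_V = 1600/111, q_D = 987/37.
Total output Q = 1600/111 + 987/37 = 41.0901.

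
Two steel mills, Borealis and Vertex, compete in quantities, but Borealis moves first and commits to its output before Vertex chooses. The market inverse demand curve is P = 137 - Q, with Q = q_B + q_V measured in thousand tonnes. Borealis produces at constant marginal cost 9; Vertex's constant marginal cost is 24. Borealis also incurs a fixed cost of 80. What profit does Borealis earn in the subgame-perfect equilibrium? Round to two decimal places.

2476.13

The follower Vertex best-responds to any q_B: π_V = (137 - Q)q_V - 24q_V.
Setting the follower's marginal profit to zero, 113 - q_B - 2q_V = 0, i.e. q_V = (113 - q_B)/2.
Borealis substitutes q_V(q_B) into its own profit: π_B = q_B(137 - q_B - (113 - q_B)/2) - 9q_B = (161/2 - (1/2)q_B)q_B - 9q_B.
Leader FOC: 143/2 - q_B = 0, so q_B = 143/2.
Then q_V = (113 - 143/2)/2 = 83/4.
Price P = 137 - 369/4 = 179/4.
Borealis's profit: (179/4 - 9)·(143/2) - 80 = 2476.1250.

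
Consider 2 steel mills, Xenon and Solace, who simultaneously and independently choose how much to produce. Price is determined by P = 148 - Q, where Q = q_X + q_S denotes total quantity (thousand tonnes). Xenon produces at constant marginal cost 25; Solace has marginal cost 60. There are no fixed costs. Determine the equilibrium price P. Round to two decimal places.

77.67

Xenon's profit: π_X = (148 - Q)q_X - (25q_X). Setting ∂π_X/∂q_X = 0: 123 - 2q_X - (q_S) = 0.
Solace's profit: π_S = (148 - Q)q_S - (60q_S). Setting ∂π_S/∂q_S = 0: 88 - 2q_S - (q_X) = 0.
Best responses: q_X = (123 - q_S)/2, q_S = (88 - q_X)/2.
Substituting one into the other gives q_X = 158/3 and q_S = 53/3.
Total output Q = 211/3, so price P = 148 - 211/3 = 233/3.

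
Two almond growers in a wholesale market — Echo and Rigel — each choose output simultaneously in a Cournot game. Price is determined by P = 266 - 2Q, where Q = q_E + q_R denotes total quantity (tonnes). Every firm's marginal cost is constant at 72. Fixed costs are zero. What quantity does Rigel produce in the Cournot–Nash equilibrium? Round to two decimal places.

32.33

A representative firm's profit is π_i = q_i(266 - 2Q) - 72q_i.
Setting ∂π_i/∂q_i = 0 with rivals' quantities fixed: 194 - 4q_i - 2q_j = 0.
With identical firms every q_j equals q_i, so q_j = q_i and 194 = 6q_i, giving q_i = 97/3.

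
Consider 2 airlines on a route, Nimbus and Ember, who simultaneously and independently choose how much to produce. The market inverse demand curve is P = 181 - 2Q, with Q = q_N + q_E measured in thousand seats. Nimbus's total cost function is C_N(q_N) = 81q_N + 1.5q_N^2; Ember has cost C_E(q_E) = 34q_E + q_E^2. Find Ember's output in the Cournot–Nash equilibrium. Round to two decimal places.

21.82

Nimbus's profit: π_N = (181 - 2Q)q_N - (81q_N + (3/2)q_N²). Setting ∂π_N/∂q_N = 0: 100 - 7q_N - 2(q_E) = 0.
Ember's first-order condition: 147 - 6q_E - 2(q_N) = 0.
Best responses: q_N = (100 - 2q_E)/7, q_E = (147 - 2q_N)/6.
Solving the pair: q_N = 153/19, q_E = 829/38.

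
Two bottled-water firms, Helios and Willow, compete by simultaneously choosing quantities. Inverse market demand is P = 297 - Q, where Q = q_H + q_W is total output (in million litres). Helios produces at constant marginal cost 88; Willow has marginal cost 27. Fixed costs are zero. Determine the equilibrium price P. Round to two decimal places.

137.33

Helios's profit: π_H = (297 - Q)q_H - (88q_H). Setting ∂π_H/∂q_H = 0: 209 - 2q_H - (q_W) = 0.
Willow's profit: π_W = (297 - Q)q_W - (27q_W). Setting ∂π_W/∂q_W = 0: 270 - 2q_W - (q_H) = 0.
Best responses: q_H = (209 - q_W)/2, q_W = (270 - q_H)/2.
Solving the pair: q_H = 148/3, q_W = 331/3.
Total output Q = 479/3, so price P = 297 - 479/3 = 412/3.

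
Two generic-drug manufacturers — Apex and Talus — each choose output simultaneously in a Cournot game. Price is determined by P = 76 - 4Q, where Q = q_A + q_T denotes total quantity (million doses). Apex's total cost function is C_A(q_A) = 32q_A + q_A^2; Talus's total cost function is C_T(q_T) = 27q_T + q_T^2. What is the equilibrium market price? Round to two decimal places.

Apex's profit: π_A = (76 - 4Q)q_A - (32q_A + q_A²). Setting ∂π_A/∂q_A = 0: 44 - 10q_A - 4(q_T) = 0.
Talus's profit: π_T = (76 - 4Q)q_T - (27q_T + q_T²). Setting ∂π_T/∂q_T = 0: 49 - 10q_T - 4(q_A) = 0.
Rearranging gives the reaction functions q_A = (44 - 4q_T)/10 and q_T = (49 - 4q_A)/10.
Solving the pair: q_A = 61/21, q_T = 157/42.
Total output Q = 93/14, so price P = 76 - 4·(93/14) = 346/7.

49.43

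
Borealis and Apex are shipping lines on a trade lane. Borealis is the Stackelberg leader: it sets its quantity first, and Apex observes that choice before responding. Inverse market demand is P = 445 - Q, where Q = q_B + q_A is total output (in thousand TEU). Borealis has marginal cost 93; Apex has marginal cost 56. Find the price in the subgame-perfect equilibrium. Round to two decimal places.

171.75

The follower Apex best-responds to any q_B: π_A = (445 - Q)q_A - 56q_A.
Setting the follower's marginal profit to zero, 389 - q_B - 2q_A = 0, i.e. q_A = (389 - q_B)/2.
Borealis substitutes q_A(q_B) into its own profit: π_B = q_B(445 - q_B - (389 - q_B)/2) - 93q_B = (501/2 - (1/2)q_B)q_B - 93q_B.
Maximising: ∂π_B/∂q_B = 315/2 - q_B = 0, giving q_B = 315/2.
Then q_A = (389 - 315/2)/2 = 463/4.
Total output Q = 1093/4, so price P = 445 - 1093/4 = 687/4.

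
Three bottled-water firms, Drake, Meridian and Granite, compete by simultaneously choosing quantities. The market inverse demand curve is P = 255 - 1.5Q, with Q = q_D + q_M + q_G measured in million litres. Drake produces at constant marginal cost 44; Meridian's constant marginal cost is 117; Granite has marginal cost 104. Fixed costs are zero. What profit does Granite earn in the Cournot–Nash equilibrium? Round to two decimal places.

450.67

Drake's profit: π_D = (255 - 1.5Q)q_D - (44q_D). Setting ∂π_D/∂q_D = 0: 211 - 3q_D - (3/2)(q_M + q_G) = 0.
Meridian's first-order condition: 138 - 3q_M - (3/2)(q_D + q_G) = 0.
Granite's profit: π_G = (255 - 1.5Q)q_G - (104q_G). Setting ∂π_G/∂q_G = 0: 151 - 3q_G - (3/2)(q_D + q_M) = 0.
Summing all 3 equations gives 500 − 6Q = 0, hence Q = 250/3.
Back-substituting: q_D = (211 − 125)/(3/2) = 172/3, q_M = (138 − 125)/(3/2) = 26/3, q_G = (151 − 125)/(3/2) = 52/3.
Price P = 255 - (3/2)·(250/3) = 130.
Granite's profit: (130 - 104)·(52/3) = 1352/3.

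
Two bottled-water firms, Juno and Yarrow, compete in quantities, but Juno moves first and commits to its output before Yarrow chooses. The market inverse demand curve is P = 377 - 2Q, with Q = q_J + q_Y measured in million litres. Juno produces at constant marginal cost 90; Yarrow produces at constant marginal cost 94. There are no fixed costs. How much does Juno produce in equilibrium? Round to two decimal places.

Solve by backward induction. Given q_J, the follower Yarrow maximises π_Y = (377 - 2q_J - 2q_Y)q_Y - 94q_Y.
Setting the follower's marginal profit to zero, 283 - 2q_J - 4q_Y = 0, i.e. q_Y = (283 - 2q_J)/4.
Juno substitutes q_Y(q_J) into its own profit: π_J = q_J(377 - 2q_J - (283 - 2q_J)/2) - 90q_J = (471/2 - q_J)q_J - 90q_J.
Maximising: ∂π_J/∂q_J = 291/2 - 2q_J = 0, giving q_J = 291/4.
Then q_Y = (283 - 2·(291/4))/4 = 275/8.

72.75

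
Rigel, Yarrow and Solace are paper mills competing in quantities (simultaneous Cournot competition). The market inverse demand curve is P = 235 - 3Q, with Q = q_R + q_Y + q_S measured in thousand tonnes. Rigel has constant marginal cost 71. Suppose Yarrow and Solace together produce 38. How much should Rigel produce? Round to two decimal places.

With rivals' combined output fixed at 38, Rigel's profit is π_R = (235 - 3·38 - 3q_R)q_R - (71q_R) = (121 - 3q_R)q_R - (71q_R).
∂π_R/∂q_R = 50 - 6q_R = 0, so q_R = 25/3.

8.33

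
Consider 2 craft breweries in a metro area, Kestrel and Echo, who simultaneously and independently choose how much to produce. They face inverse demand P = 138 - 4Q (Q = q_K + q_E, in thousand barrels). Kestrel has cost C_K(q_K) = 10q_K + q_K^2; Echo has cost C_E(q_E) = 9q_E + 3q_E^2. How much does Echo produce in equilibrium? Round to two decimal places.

Kestrel's profit: π_K = (138 - 4Q)q_K - (10q_K + q_K²). Setting ∂π_K/∂q_K = 0: 128 - 10q_K - 4(q_E) = 0.
Echo's profit: π_E = (138 - 4Q)q_E - (9q_E + 3q_E²). Setting ∂π_E/∂q_E = 0: 129 - 14q_E - 4(q_K) = 0.
So q_K = (128 - 4q_E)/10 and q_E = (129 - 4q_K)/14.
Substituting one into the other gives q_K = 319/31 and q_E = 389/62.

6.27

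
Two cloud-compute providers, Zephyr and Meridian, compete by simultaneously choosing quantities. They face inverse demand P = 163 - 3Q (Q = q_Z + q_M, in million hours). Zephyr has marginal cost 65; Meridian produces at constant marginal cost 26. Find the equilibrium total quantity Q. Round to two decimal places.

Zephyr's profit: π_Z = (163 - 3Q)q_Z - (65q_Z). Setting ∂π_Z/∂q_Z = 0: 98 - 6q_Z - 3(q_M) = 0.
Meridian's profit: π_M = (163 - 3Q)q_M - (26q_M). Setting ∂π_M/∂q_M = 0: 137 - 6q_M - 3(q_Z) = 0.
Best responses: q_Z = (98 - 3q_M)/6, q_M = (137 - 3q_Z)/6.
Solving the pair: q_Z = 59/9, q_M = 176/9.
Total output Q = 59/9 + 176/9 = 235/9.

26.11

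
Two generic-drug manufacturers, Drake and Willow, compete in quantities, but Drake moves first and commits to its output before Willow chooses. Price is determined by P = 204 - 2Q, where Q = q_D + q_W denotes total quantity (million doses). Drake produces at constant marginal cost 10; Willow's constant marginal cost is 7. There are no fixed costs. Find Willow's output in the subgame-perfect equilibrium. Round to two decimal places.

25.38

The follower Willow best-responds to any q_D: π_W = (204 - 2Q)q_W - 7q_W.
∂π_W/∂q_W = 197 - 2q_D - 4q_W = 0 gives the reaction function q_W = (197 - 2q_D)/4.
The leader anticipates this reaction. Substituting into P = 204 - 2Q gives P = 211/2 - q_D, so π_D = (211/2 - q_D)q_D - 10q_D.
Leader FOC: 191/2 - 2q_D = 0, so q_D = 191/4.
Then q_W = (197 - 2·(191/4))/4 = 203/8.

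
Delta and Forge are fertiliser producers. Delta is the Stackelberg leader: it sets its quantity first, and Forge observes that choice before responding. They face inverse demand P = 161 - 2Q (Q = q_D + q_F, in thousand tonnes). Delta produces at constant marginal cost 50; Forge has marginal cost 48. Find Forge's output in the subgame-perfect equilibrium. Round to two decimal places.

Solve by backward induction. Given q_D, the follower Forge maximises π_F = (161 - 2q_D - 2q_F)q_F - 48q_F.
Setting the follower's marginal profit to zero, 113 - 2q_D - 4q_F = 0, i.e. q_F = (113 - 2q_D)/4.
The leader anticipates this reaction. Substituting into P = 161 - 2Q gives P = 209/2 - q_D, so π_D = (209/2 - q_D)q_D - 50q_D.
Maximising: ∂π_D/∂q_D = 109/2 - 2q_D = 0, giving q_D = 109/4.
Then q_F = (113 - 2·(109/4))/4 = 117/8.

14.63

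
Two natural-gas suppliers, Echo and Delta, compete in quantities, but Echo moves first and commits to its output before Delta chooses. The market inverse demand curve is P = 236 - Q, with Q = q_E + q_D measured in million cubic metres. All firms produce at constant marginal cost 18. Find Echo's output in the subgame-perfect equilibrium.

109

Solve by backward induction. Given q_E, the follower Delta maximises π_D = (236 - q_E - q_D)q_D - 18q_D.
Setting the follower's marginal profit to zero, 218 - q_E - 2q_D = 0, i.e. q_D = (218 - q_E)/2.
The leader anticipates this reaction. Substituting into P = 236 - Q gives P = 127 - (1/2)q_E, so π_E = (127 - (1/2)q_E)q_E - 18q_E.
Leader FOC: 109 - q_E = 0, so q_E = 109.
Then q_D = (218 - 109)/2 = 109/2.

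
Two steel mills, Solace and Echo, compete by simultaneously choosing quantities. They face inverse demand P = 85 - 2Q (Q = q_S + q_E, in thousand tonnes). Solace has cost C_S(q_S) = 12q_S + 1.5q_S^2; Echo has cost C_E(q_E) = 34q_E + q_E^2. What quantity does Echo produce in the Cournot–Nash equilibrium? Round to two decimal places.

Solace's profit: π_S = (85 - 2Q)q_S - (12q_S + (3/2)q_S²). Setting ∂π_S/∂q_S = 0: 73 - 7q_S - 2(q_E) = 0.
Echo's first-order condition: 51 - 6q_E - 2(q_S) = 0.
Best responses: q_S = (73 - 2q_E)/7, q_E = (51 - 2q_S)/6.
Solving the pair: q_S = 168/19, q_E = 211/38.

5.55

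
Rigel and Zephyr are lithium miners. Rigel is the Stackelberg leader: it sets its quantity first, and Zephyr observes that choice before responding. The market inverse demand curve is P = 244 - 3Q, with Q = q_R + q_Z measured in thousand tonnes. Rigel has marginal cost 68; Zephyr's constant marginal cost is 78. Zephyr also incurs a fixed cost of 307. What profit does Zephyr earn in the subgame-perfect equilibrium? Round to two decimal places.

137.08

The follower Zephyr best-responds to any q_R: π_Z = (244 - 3Q)q_Z - 78q_Z.
Setting the follower's marginal profit to zero, 166 - 3q_R - 6q_Z = 0, i.e. q_Z = (166 - 3q_R)/6.
The leader anticipates this reaction. Substituting into P = 244 - 3Q gives P = 161 - (3/2)q_R, so π_R = (161 - (3/2)q_R)q_R - 68q_R.
Maximising: ∂π_R/∂q_R = 93 - 3q_R = 0, giving q_R = 31.
Then q_Z = (166 - 3·31)/6 = 73/6.
Price P = 244 - 3·(259/6) = 229/2.
Zephyr's profit: (229/2 - 78)·(73/6) - 307 = 1645/12.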